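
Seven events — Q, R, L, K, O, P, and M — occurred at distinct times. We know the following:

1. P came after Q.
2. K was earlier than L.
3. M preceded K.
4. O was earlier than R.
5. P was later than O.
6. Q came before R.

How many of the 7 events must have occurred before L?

2

Directly stated before L: K.
M reaches L via M → K → L.
No chain forces Q (or any of the others) ahead of L.
That's K and M — 2 in all.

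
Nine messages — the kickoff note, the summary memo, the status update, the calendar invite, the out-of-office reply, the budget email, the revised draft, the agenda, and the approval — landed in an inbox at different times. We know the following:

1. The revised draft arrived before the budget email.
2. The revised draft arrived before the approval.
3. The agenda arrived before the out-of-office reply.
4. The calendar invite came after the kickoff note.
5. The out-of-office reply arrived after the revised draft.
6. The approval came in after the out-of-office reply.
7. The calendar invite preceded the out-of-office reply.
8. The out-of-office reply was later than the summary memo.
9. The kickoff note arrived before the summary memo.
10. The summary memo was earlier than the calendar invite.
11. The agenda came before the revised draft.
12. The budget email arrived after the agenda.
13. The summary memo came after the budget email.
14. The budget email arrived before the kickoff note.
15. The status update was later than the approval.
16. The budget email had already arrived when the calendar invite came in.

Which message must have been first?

The agenda has a chain of constraints placing it before every other message, so the agenda must be first.

the agenda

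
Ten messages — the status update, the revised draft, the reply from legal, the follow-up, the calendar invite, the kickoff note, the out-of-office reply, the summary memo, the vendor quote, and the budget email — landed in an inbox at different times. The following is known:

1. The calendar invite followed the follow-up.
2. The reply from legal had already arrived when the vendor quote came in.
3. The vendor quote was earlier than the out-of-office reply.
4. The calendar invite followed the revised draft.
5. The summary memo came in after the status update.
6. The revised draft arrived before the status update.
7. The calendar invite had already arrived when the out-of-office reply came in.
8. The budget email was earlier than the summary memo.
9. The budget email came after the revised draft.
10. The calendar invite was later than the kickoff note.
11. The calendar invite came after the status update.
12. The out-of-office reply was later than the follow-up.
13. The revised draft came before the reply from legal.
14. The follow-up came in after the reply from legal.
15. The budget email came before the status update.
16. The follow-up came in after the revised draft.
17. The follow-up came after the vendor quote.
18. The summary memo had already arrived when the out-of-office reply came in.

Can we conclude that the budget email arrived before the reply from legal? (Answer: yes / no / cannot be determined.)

No chain of stated constraints runs from the budget email to the reply from legal, and none runs from the reply from legal to the budget email either.
So the relative order of the budget email and the reply from legal is not fixed by the given facts.

cannot be determined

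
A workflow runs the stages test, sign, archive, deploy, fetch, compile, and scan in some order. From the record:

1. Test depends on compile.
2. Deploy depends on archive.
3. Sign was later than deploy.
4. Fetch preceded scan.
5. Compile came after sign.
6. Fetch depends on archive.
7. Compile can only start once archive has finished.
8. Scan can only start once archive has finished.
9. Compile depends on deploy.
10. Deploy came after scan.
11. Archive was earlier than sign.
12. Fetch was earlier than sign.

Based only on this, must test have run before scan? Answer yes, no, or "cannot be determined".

Tracing the constraints gives scan → deploy → compile → test, so scan must come before test.
That means test cannot be before scan.

no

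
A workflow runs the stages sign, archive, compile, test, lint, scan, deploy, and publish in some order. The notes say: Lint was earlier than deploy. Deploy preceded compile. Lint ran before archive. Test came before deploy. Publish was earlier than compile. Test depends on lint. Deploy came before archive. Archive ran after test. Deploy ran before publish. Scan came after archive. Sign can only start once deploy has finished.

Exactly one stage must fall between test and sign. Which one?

Tracing the constraints gives test → deploy → sign, so deploy sits after test and before sign.
No other stage is forced both after test and before sign.

deploy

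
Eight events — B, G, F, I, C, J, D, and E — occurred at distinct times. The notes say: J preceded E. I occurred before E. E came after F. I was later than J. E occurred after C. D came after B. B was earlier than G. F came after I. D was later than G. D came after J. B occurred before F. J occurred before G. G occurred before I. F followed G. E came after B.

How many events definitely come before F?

4

Directly stated before F: B, G, and I.
J reaches F via J → I → F.
That's B, G, I, and J — 4 in all.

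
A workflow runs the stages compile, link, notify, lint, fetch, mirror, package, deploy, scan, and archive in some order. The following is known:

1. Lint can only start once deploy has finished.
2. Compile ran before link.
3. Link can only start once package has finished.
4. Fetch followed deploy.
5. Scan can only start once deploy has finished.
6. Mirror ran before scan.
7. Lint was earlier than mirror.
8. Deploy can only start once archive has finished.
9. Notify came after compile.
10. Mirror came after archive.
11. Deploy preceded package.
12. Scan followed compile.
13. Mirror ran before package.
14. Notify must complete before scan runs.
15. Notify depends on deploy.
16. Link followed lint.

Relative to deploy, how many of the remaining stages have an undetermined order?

Forced before deploy: archive; forced after deploy: fetch, link, lint, mirror, notify, package, and scan.
That leaves compile with no forced order relative to deploy — 1.

1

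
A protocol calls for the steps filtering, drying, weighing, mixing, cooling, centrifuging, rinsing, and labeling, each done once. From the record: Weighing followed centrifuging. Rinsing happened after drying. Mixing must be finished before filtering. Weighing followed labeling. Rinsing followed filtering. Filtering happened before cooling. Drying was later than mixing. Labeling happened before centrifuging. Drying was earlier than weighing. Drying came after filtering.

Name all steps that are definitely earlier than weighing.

centrifuging, drying, filtering, labeling, mixing

Directly stated before weighing: centrifuging, drying, and labeling.
Filtering reaches weighing via filtering → drying → weighing.
Mixing reaches weighing via mixing → drying → weighing.
No chain forces rinsing (or any of the others) ahead of weighing.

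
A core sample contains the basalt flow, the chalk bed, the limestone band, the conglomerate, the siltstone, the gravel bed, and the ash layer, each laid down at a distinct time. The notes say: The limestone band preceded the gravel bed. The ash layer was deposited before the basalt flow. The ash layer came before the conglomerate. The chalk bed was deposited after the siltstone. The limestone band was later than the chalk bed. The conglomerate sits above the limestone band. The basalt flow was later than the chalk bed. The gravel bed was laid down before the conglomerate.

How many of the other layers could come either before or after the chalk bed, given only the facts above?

Forced before the chalk bed: the siltstone; forced after the chalk bed: the basalt flow, the conglomerate, the gravel bed, and the limestone band.
That leaves the ash layer with no forced order relative to the chalk bed — 1.

1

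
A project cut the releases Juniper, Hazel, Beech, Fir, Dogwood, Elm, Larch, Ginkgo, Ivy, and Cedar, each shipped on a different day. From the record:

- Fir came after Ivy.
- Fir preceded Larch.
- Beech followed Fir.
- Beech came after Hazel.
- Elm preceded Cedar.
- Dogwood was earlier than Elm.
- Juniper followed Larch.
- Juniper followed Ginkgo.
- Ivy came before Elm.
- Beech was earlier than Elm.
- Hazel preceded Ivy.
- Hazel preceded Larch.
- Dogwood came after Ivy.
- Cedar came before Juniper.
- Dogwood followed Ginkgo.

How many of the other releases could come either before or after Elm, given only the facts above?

1

Forced before Elm: Beech, Dogwood, Fir, Ginkgo, Hazel, and Ivy; forced after Elm: Cedar and Juniper.
That leaves Larch with no forced order relative to Elm — 1.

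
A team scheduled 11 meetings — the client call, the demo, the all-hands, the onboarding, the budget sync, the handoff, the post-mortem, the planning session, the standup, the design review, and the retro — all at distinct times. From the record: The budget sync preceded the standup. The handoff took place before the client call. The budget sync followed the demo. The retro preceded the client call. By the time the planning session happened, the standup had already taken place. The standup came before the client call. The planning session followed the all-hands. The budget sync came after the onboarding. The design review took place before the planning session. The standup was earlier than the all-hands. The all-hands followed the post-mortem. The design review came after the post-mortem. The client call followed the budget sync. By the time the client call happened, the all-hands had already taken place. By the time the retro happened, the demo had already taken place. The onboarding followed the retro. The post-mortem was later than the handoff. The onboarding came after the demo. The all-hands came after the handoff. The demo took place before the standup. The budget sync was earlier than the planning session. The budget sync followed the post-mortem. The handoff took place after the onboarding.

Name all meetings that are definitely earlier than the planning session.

Directly stated before the planning session: the all-hands, the budget sync, the design review, and the standup.
The demo reaches the planning session via the demo → the standup → the planning session.
The handoff reaches the planning session via the handoff → the all-hands → the planning session.
The onboarding reaches the planning session via the onboarding → the budget sync → the planning session.
Likewise the post-mortem and the retro each reach the planning session by chaining the stated constraints.

the all-hands, the budget sync, the demo, the design review, the handoff, the onboarding, the post-mortem, the retro, the standup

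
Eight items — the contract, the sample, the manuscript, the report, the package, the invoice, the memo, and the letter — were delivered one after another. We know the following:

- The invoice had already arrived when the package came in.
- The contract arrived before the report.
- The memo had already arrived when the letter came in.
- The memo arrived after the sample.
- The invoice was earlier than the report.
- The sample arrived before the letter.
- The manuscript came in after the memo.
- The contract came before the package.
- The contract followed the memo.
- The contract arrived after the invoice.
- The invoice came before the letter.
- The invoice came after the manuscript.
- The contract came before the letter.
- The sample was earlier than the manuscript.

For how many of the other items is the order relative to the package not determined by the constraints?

2

Forced before the package: the contract, the invoice, the manuscript, the memo, and the sample.
That leaves the letter and the report with no forced order relative to the package — 2.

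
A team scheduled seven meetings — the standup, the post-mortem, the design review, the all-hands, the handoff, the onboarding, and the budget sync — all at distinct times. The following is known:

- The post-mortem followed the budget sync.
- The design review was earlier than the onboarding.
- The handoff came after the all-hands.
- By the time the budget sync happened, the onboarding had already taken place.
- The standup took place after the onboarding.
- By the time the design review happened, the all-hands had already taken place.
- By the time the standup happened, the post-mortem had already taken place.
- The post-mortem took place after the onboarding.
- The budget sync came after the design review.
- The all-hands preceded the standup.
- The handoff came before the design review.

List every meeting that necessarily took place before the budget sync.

the all-hands, the design review, the handoff, the onboarding

Directly stated before the budget sync: the design review and the onboarding.
The all-hands reaches the budget sync via the all-hands → the design review → the budget sync.
The handoff reaches the budget sync via the handoff → the design review → the budget sync.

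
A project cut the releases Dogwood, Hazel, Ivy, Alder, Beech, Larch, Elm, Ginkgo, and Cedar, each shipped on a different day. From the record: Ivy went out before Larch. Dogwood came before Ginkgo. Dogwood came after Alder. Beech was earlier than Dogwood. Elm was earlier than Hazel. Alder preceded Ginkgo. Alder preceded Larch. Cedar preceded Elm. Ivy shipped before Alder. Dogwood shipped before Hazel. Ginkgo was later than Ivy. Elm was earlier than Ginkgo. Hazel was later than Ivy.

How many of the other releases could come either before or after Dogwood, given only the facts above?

3

Forced before Dogwood: Alder, Beech, and Ivy; forced after Dogwood: Ginkgo and Hazel.
That leaves Cedar, Elm, and Larch with no forced order relative to Dogwood — 3.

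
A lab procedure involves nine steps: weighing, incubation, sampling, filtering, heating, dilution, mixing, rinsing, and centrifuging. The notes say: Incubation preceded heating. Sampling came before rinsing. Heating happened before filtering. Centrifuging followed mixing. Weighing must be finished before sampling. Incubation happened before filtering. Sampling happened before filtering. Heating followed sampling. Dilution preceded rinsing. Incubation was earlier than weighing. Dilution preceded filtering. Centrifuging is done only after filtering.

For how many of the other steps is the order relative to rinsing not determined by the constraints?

4

Forced before rinsing: dilution, incubation, sampling, and weighing.
That leaves centrifuging, filtering, heating, and mixing with no forced order relative to rinsing — 4.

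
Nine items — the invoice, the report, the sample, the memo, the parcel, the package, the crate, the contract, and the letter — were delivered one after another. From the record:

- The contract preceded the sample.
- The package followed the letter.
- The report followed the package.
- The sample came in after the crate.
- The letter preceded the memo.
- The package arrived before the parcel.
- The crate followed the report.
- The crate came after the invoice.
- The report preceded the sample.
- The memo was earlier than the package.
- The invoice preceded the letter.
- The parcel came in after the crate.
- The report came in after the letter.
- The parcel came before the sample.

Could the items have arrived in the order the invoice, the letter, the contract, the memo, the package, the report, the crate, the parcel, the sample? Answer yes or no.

Check each stated constraint against the proposed order — e.g. the contract is ahead of the sample; the invoice is ahead of the crate. Every pair is in the required order; nothing is violated.

yes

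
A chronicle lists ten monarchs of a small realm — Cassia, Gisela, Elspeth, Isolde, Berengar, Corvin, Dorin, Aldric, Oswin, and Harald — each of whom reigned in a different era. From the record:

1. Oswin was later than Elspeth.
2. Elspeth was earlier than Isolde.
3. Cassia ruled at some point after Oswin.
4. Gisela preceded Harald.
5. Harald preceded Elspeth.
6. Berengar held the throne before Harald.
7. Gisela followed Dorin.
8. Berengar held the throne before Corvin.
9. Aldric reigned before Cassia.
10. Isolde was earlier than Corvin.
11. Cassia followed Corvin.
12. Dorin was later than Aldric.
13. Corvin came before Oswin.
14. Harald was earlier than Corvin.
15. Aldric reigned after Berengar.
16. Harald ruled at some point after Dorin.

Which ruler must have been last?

Every other ruler has a chain of constraints placing them before Cassia, so Cassia is last.

Cassia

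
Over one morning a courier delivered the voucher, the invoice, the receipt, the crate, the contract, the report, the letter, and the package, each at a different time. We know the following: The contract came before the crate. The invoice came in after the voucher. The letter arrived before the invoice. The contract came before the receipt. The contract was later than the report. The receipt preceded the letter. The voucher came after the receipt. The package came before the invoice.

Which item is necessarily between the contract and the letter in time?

the receipt

Tracing the constraints gives the contract → the receipt → the letter, so the receipt sits after the contract and before the letter.
No other item is forced both after the contract and before the letter.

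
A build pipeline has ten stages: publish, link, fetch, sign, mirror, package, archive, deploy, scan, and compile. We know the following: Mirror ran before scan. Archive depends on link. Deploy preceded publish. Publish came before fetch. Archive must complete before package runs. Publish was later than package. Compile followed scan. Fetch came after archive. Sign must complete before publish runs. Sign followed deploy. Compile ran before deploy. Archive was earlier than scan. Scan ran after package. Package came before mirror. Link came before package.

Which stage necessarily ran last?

Every other stage has a chain of constraints placing it before fetch, so fetch is last.

fetch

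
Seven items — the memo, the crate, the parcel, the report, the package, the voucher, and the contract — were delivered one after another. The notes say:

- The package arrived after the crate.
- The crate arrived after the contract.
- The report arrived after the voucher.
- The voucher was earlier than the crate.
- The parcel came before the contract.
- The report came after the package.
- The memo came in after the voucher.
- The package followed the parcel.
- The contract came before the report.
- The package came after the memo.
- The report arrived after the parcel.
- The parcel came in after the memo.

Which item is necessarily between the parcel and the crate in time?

the contract

Tracing the constraints gives the parcel → the contract → the crate, so the contract sits after the parcel and before the crate.
No other item is forced both after the parcel and before the crate.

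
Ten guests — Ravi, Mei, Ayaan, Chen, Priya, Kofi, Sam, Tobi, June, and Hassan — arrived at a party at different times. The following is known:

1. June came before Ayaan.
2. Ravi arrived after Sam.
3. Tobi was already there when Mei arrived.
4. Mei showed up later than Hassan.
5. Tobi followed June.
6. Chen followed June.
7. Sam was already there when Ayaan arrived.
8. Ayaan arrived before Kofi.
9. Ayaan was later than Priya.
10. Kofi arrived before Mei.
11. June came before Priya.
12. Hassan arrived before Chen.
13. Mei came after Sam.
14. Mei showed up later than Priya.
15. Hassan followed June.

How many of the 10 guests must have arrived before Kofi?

Directly stated before Kofi: Ayaan.
June reaches Kofi via June → Ayaan → Kofi.
Priya reaches Kofi via Priya → Ayaan → Kofi.
Sam reaches Kofi via Sam → Ayaan → Kofi.
That's Ayaan, June, Priya, and Sam — 4 in all.

4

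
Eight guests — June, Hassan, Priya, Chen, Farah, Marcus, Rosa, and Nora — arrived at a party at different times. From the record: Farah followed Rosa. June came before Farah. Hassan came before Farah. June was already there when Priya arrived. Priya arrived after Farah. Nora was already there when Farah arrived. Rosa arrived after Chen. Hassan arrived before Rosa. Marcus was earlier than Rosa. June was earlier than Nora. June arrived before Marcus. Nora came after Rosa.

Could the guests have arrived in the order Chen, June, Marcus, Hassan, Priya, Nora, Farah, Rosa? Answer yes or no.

no

The constraints require Rosa before Nora, but in the proposed sequence Nora appears ahead of Rosa. That one violation is enough.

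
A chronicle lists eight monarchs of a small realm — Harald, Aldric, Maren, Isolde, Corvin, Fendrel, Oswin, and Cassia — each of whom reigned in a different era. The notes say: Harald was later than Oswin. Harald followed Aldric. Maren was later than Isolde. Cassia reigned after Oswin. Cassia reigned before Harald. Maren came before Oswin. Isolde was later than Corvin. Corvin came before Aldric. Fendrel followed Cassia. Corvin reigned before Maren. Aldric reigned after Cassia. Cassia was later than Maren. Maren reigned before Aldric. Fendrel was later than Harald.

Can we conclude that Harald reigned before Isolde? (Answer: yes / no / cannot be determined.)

no

Tracing the constraints gives Isolde → Maren → Oswin → Harald, so Isolde must come before Harald.
That means Harald cannot be before Isolde.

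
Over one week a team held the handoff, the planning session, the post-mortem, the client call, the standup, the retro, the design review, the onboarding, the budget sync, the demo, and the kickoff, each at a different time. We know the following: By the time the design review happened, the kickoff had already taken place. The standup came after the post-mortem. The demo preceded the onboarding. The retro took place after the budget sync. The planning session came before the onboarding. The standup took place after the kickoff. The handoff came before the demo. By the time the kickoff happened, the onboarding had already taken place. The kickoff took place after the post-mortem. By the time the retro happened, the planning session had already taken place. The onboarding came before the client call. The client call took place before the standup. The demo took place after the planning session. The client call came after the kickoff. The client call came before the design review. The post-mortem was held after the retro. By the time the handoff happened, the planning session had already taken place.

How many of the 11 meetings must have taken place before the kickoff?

Directly stated before the kickoff: the onboarding and the post-mortem.
The budget sync reaches the kickoff via the budget sync → the retro → the post-mortem → the kickoff.
The demo reaches the kickoff via the demo → the onboarding → the kickoff.
The handoff reaches the kickoff via the handoff → the demo → the onboarding → the kickoff.
Likewise the planning session and the retro each reach the kickoff by chaining the stated constraints.
No chain forces the client call (or any of the others) ahead of the kickoff.
That's the budget sync, the demo, the handoff, the onboarding, the planning session, the post-mortem, and the retro — 7 in all.

7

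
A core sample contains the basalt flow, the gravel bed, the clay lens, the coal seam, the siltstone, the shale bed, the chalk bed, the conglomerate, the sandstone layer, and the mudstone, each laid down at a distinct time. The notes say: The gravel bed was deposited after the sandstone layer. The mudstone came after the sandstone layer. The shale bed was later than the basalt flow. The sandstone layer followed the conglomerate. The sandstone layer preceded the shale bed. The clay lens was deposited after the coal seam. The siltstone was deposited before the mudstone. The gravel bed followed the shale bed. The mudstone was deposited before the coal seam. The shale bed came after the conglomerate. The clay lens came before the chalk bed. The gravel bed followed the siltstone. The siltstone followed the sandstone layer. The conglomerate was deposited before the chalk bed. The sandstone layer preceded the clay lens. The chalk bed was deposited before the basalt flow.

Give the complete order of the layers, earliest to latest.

The constraints fix every adjacent pair, so only one ordering works:
the conglomerate → the sandstone layer → the siltstone → the mudstone → the coal seam → the clay lens → the chalk bed → the basalt flow → the shale bed → the gravel bed.

the conglomerate, the sandstone layer, the siltstone, the mudstone, the coal seam, the clay lens, the chalk bed, the basalt flow, the shale bed, the gravel bed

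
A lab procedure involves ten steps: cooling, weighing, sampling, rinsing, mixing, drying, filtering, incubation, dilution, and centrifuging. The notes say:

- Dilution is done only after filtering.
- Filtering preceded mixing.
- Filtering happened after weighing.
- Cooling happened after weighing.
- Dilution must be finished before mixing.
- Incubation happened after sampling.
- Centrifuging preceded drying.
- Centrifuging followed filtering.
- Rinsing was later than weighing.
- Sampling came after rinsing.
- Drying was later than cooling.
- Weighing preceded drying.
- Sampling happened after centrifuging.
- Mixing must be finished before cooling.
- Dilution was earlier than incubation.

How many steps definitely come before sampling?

4

Directly stated before sampling: centrifuging and rinsing.
Filtering reaches sampling via filtering → centrifuging → sampling.
Weighing reaches sampling via weighing → rinsing → sampling.
No chain forces drying (or any of the others) ahead of sampling.
That's centrifuging, filtering, rinsing, and weighing — 4 in all.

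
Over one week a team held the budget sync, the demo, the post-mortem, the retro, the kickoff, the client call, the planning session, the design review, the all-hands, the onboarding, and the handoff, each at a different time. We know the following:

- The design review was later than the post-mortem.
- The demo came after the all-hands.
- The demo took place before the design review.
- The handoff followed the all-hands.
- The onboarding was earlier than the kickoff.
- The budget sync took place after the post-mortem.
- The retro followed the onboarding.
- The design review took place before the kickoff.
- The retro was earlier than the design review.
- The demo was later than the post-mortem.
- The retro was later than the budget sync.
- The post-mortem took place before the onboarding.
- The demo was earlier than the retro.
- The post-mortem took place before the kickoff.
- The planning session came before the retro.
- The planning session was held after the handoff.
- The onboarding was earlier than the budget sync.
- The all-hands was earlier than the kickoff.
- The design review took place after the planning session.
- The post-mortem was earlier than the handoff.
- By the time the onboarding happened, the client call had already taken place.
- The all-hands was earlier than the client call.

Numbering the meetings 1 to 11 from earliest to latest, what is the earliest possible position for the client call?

2

The all-hands must come before the client call — 1 forced predecessor.
Nothing else is forced ahead of the client call, so its earliest slot is position 1 + 1 = 2.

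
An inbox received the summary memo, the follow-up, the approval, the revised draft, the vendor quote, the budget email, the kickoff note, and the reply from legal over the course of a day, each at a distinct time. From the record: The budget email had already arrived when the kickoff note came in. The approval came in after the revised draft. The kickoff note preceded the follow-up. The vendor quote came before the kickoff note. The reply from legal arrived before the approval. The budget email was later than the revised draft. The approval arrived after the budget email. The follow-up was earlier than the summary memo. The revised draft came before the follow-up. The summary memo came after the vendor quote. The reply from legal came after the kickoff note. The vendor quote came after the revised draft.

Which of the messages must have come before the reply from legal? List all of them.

Directly stated before the reply from legal: the kickoff note.
The budget email reaches the reply from legal via the budget email → the kickoff note → the reply from legal.
The revised draft reaches the reply from legal via the revised draft → the budget email → the kickoff note → the reply from legal.
The vendor quote reaches the reply from legal via the vendor quote → the kickoff note → the reply from legal.
No chain forces the approval (or any of the others) ahead of the reply from legal.

the budget email, the kickoff note, the revised draft, the vendor quote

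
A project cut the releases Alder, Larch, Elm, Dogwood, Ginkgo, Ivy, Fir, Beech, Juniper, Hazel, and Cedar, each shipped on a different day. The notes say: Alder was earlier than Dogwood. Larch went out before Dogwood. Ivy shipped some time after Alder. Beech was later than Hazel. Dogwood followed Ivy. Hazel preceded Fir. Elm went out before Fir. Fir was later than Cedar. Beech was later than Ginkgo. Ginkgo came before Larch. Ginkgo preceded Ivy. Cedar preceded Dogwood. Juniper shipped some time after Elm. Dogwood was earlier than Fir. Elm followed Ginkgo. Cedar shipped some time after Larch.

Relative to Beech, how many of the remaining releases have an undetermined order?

Forced before Beech: Ginkgo and Hazel.
That leaves Alder, Cedar, Dogwood, Elm, Fir, Ivy, Juniper, and Larch with no forced order relative to Beech — 8.

8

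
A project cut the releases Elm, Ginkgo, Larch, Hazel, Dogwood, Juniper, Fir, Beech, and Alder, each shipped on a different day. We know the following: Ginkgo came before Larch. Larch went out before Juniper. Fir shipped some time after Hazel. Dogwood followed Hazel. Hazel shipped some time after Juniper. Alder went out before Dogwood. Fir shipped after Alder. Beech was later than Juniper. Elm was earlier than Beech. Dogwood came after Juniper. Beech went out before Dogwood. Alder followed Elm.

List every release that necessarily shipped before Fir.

Directly stated before Fir: Alder and Hazel.
Elm reaches Fir via Elm → Alder → Fir.
Ginkgo reaches Fir via Ginkgo → Larch → Juniper → Hazel → Fir.
Juniper reaches Fir via Juniper → Hazel → Fir.
Likewise Larch reaches Fir by chaining the stated constraints.

Alder, Elm, Ginkgo, Hazel, Juniper, Larch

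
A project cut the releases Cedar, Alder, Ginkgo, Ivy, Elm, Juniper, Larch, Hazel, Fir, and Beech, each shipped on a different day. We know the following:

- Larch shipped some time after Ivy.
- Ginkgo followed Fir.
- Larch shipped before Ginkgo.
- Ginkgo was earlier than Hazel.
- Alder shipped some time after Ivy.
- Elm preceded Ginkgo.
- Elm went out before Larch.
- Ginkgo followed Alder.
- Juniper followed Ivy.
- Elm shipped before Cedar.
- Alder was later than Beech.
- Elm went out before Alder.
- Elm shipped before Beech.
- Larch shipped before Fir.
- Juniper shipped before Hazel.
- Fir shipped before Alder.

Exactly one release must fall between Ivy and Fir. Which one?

Larch

Tracing the constraints gives Ivy → Larch → Fir, so Larch sits after Ivy and before Fir.
No other release is forced both after Ivy and before Fir.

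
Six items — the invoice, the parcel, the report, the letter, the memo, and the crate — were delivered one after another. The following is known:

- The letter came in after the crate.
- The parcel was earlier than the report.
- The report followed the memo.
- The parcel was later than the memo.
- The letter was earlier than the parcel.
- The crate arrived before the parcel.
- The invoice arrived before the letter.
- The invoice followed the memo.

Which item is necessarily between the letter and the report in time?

Tracing the constraints gives the letter → the parcel → the report, so the parcel sits after the letter and before the report.
No other item is forced both after the letter and before the report.

the parcel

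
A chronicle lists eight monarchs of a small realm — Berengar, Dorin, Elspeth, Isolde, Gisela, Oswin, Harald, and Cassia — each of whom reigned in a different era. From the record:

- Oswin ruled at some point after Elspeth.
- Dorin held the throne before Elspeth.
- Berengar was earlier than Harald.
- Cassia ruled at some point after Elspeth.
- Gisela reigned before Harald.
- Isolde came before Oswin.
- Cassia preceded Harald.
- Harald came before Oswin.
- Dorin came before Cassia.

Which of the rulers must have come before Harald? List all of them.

Directly stated before Harald: Berengar, Cassia, and Gisela.
Dorin reaches Harald via Dorin → Cassia → Harald.
Elspeth reaches Harald via Elspeth → Cassia → Harald.

Berengar, Cassia, Dorin, Elspeth, Gisela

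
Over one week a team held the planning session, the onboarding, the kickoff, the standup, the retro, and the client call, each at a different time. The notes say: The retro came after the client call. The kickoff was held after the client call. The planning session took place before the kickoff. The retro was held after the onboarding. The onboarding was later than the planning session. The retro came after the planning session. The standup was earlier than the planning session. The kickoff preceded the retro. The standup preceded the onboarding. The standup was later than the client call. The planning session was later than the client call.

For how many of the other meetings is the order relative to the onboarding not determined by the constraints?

Forced before the onboarding: the client call, the planning session, and the standup; forced after the onboarding: the retro.
That leaves the kickoff with no forced order relative to the onboarding — 1.

1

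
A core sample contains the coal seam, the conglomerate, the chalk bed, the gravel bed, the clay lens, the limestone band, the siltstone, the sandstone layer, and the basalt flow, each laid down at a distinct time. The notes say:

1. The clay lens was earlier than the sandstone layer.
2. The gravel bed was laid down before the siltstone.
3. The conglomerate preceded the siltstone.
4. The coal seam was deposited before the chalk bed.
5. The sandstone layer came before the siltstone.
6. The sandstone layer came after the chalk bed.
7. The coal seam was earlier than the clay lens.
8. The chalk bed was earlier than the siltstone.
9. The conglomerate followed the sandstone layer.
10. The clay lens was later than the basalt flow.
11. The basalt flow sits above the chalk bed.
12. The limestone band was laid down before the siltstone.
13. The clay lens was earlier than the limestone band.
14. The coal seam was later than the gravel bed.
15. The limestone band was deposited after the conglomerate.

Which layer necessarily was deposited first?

the gravel bed

The gravel bed has a chain of constraints placing it before every other layer, so the gravel bed must be first.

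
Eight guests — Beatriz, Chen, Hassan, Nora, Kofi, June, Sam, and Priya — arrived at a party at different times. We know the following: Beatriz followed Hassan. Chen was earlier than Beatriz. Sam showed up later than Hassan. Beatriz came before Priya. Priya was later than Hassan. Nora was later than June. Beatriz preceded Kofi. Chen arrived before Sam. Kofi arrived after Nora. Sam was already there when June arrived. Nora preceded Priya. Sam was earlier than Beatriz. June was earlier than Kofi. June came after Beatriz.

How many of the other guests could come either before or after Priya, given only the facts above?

Forced before Priya: Beatriz, Chen, Hassan, June, Nora, and Sam.
That leaves Kofi with no forced order relative to Priya — 1.

1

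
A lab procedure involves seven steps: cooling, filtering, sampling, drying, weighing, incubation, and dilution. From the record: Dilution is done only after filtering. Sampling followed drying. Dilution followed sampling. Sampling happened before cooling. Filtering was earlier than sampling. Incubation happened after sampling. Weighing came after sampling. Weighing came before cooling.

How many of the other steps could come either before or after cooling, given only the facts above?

2

Forced before cooling: drying, filtering, sampling, and weighing.
That leaves dilution and incubation with no forced order relative to cooling — 2.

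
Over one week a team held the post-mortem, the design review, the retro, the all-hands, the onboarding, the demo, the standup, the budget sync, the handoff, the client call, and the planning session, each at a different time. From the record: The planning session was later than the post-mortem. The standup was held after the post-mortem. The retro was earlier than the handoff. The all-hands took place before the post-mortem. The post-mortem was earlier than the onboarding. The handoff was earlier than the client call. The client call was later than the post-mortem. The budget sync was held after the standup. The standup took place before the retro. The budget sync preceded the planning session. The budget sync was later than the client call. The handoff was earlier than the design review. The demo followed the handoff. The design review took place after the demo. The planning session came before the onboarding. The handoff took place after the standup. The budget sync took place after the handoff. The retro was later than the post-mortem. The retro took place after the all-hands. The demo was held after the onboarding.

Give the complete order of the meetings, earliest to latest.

The constraints fix every adjacent pair, so only one ordering works:
the all-hands → the post-mortem → the standup → the retro → the handoff → the client call → the budget sync → the planning session → the onboarding → the demo → the design review.

the all-hands, the post-mortem, the standup, the retro, the handoff, the client call, the budget sync, the planning session, the onboarding, the demo, the design review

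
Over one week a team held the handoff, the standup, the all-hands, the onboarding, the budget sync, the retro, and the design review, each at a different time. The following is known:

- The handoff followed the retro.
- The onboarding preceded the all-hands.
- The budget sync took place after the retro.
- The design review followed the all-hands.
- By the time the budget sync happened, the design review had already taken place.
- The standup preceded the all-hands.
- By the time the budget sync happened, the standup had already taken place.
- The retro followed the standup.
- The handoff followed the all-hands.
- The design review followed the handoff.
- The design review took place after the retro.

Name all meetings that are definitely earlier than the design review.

the all-hands, the handoff, the onboarding, the retro, the standup

Directly stated before the design review: the all-hands, the handoff, and the retro.
The onboarding reaches the design review via the onboarding → the all-hands → the design review.
The standup reaches the design review via the standup → the retro → the design review.
No chain forces the budget sync ahead of the design review.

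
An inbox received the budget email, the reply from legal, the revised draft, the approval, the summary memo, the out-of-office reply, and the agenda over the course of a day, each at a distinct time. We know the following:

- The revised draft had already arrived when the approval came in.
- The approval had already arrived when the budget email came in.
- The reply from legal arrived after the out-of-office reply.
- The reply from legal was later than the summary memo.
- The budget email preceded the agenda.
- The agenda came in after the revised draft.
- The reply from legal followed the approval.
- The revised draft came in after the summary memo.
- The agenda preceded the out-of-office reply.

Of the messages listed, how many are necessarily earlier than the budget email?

Directly stated before the budget email: the approval.
The revised draft reaches the budget email via the revised draft → the approval → the budget email.
The summary memo reaches the budget email via the summary memo → the revised draft → the approval → the budget email.
No chain forces the out-of-office reply (or any of the others) ahead of the budget email.
That's the approval, the revised draft, and the summary memo — 3 in all.

3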